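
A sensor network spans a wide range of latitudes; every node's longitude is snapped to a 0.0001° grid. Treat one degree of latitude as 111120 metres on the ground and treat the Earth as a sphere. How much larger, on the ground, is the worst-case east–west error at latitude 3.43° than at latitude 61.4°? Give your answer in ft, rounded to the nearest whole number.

9 ft

With a 0.0001° grid the true value lies within half a step, ±0.0001°/2 = ±5e-05°, of the stored one.
At 3.43°: 5e-05° × 111120 × cos 3.43° = 5e-05 × 111120 × 0.9982 ≈ 5.546 m.
Error at 61.4° = 5e-05° × 111120 × cos 61.4° ≈ 5.556 × 0.4787 = 2.6596 m.
Difference: 5.546 − 2.6596 = 2.8864 m.
Converting: 2.88644 m × 3.2808 ft/m ≈ 9.4699 ft.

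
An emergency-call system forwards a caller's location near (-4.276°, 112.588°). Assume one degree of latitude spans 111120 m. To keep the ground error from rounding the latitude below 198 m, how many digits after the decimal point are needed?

One degree of latitude covers 111120 m.
N decimal places → at most half a unit in the last place, 0.5 × 10⁻ᴺ° = 111120/2 × 10⁻ᴺ m.
Need 0.5 × 111120 × 10⁻ᴺ ≤ 198 → 10⁻ᴺ ≤ 3.564e-03, so N ≥ 2.45.
N = 2 would give 556 m (too coarse); N = 3 gives 55.6 m ≤ 198 m.

3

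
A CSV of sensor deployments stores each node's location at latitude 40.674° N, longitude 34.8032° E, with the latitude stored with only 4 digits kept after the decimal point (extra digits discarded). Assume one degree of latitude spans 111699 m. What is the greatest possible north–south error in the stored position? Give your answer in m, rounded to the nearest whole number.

11 m

Truncating at 4 decimal places can drop up to a full unit in the last place, so the latitude may be off by as much as 0.0001°.
North–south distance: 0.0001° × 111699 m/° = 11.1699 m.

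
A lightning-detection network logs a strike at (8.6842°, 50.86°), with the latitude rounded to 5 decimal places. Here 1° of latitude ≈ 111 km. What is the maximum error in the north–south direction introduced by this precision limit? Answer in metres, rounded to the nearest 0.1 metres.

0.6 metres

Rounding to 5 decimal places leaves the latitude within ±5e-06° of the true value.
Along the meridian that is 5e-06° × 111000 m/° = 0.555 m.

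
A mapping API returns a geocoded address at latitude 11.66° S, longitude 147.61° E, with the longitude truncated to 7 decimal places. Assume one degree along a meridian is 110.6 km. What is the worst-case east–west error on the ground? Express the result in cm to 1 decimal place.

Truncating at 7 decimal places can drop up to a full unit in the last place, so the longitude may be off by as much as 1e-07°.
Parallels shrink by cos φ, so at 11.66° a degree of longitude is 110600 × 0.9794 ≈ 108318 m.
Maximum E–W displacement: 1e-07 × 108318 = 0.0108318 m.
That is 0.0108318 m = 1.0832 cm.

1.1 cm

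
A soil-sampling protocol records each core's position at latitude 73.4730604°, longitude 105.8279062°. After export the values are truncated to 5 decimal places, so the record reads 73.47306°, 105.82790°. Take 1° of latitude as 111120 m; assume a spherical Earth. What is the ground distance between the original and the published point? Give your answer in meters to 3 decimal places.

0.201 meters

The latitude changed by +0.0000004° and the longitude by +0.0000062°.
N–S: 0.0000004° × 111120 m/° = 0.044448 m.
East–west at this latitude: 0.0000062° × 111120 × cos 73.4731° ≈ 0.0000062 × 31609.9 = 0.195981 m.
Distance: √(0.044448² + 0.195981²) ≈ 0.200958 m.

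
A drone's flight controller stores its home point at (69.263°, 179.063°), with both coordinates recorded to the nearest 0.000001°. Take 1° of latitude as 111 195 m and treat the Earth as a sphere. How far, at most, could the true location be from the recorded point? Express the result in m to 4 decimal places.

0.0590 m

Rounding to 6 decimal places leaves each coordinate within ±5e-07° of the true value.
N–S: 5e-07° × 111195 m/° = 0.0555975 m.
E–W at 69.263°: 5e-07° × 111195 × cos 69.263° = 5e-07 × 111195 × 0.3541 ≈ 0.0196859 m.
Worst case both components are at the extreme and orthogonal: √(0.0555975² + 0.0196859²) ≈ 0.0589798 m.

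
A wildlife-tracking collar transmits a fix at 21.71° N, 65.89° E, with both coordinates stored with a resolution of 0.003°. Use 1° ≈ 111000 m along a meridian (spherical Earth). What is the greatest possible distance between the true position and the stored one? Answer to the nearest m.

With a 0.003° grid the true value lies within half a step, ±0.003°/2 = ±0.0015°, of the stored one.
North–south component: 0.0015° × 111000 = 166.5 m.
Longitude error → 0.0015 × 111000 × cos 21.71° = 0.0015 × 111000 × 0.9291 ≈ 154.69 m.
Combining orthogonally: (166.5² + 154.69²)^½ ≈ 227.269 m.

227 m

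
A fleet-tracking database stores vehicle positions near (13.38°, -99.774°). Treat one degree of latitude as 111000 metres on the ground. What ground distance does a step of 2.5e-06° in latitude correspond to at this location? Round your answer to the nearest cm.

2.5e-06° × 111000 m/° = 0.2775 m.
That is 0.2775 m = 27.75 cm.

28 cm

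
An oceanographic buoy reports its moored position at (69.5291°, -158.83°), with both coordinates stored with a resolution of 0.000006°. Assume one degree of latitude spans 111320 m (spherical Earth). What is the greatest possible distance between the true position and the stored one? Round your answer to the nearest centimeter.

With a 0.000006° grid the true value lies within half a step, ±0.000006°/2 = ±3e-06°, of the stored one.
N–S: 3e-06° × 111320 m/° = 0.33396 m.
Longitude error → 3e-06 × 111320 × cos 69.5291° = 3e-06 × 111320 × 0.3497 ≈ 0.116796 m.
Worst case both components are at the extreme and orthogonal: √(0.33396² + 0.116796²) ≈ 0.353795 m.
That is 0.353795 m = 35.379 cm.

35 centimeters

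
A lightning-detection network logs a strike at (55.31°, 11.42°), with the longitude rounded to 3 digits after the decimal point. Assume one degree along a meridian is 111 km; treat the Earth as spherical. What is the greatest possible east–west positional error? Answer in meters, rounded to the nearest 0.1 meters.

31.6 meters

Rounding to 3 decimal places leaves the longitude within ±0.0005° of the true value.
Parallels shrink by cos φ, so at 55.31° a degree of longitude is 111000 × 0.5691 ≈ 63174.1 m.
Maximum E–W displacement: 0.0005 × 63174.1 = 31.587 m.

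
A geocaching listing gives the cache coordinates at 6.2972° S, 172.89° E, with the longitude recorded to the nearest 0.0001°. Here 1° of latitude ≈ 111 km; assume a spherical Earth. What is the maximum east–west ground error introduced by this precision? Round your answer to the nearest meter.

6 meters

Rounding to 4 decimal places leaves the longitude within ±5e-05° of the true value.
Parallels shrink by cos φ, so at 6.2972° a degree of longitude is 111000 × 0.9940 ≈ 110330 m.
Maximum E–W displacement: 5e-05 × 110330 = 5.51651 m.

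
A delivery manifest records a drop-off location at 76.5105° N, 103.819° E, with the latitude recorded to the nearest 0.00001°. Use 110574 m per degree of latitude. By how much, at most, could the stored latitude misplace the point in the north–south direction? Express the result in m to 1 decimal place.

0.6 m

Rounding to 5 decimal places leaves the latitude within ±5e-06° of the true value.
North–south distance: 5e-06° × 110574 m/° = 0.55287 m.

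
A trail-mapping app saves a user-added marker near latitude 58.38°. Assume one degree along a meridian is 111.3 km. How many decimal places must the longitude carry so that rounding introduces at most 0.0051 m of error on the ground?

At 58.38° one degree of longitude covers 111300 × cos 58.38° ≈ 111300 × 0.5243 ≈ 58352.7 m.
N decimal places → at most half a unit in the last place, 0.5 × 10⁻ᴺ° = 58352.7/2 × 10⁻ᴺ m.
Need 0.5 × 58352.7 × 10⁻ᴺ ≤ 0.0051 → 10⁻ᴺ ≤ 1.748e-07, so N ≥ 6.76.
N = 6 would give 0.0292 m (too coarse); N = 7 gives 0.00292 m ≤ 0.0051 m.

7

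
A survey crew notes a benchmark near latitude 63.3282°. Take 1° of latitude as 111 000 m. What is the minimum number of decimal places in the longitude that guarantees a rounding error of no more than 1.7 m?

5

At 63.3282° one degree of longitude covers 111000 × cos 63.3282° ≈ 111000 × 0.4489 ≈ 49825.6 m.
With N decimal places the half-ulp bound is 0.5·10⁻ᴺ°, or 0.5·10⁻ᴺ × 49825.6 m on the ground.
Setting 24912.8 × 10⁻ᴺ ≤ 1.7 gives 10ᴺ ≥ 1.465e+04, i.e. N ≥ 4.17.
N = 4 would give 2.49 m (too coarse); N = 5 gives 0.249 m ≤ 1.7 m.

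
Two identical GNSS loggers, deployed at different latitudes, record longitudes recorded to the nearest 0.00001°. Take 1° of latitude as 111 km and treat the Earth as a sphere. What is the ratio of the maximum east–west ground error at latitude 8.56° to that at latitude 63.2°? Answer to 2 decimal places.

2.19

Rounding to 5 decimal places leaves the longitude within ±5e-06° of the true value.
Error at 8.56° = 5e-06° × 111000 × cos 8.56° ≈ 0.555 × 0.9889 = 0.54882 m.
At 63.2°: 5e-06° × 111000 × cos 63.2° = 5e-06 × 111000 × 0.4509 ≈ 0.25024 m.
Ratio: 0.54882 / 0.25024 = cos 8.56° / cos 63.2° ≈ 2.1932.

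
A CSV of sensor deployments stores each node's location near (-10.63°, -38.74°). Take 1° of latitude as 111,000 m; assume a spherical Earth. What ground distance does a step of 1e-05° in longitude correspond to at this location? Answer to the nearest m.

One degree of longitude here spans 111000 × cos 10.63° = 111000 × 0.9828 ≈ 109095 m; 1e-05° of that is 1.09095 m.

1 m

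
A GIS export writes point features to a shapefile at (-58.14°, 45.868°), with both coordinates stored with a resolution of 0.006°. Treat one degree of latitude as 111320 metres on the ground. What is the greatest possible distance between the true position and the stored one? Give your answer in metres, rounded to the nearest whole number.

With a 0.006° grid the true value lies within half a step, ±0.006°/2 = ±0.003°, of the stored one.
N–S: 0.003° × 111320 m/° = 333.96 m.
East–west component at 58.14°: 0.003° × 111320 × cos 58.14° ≈ 0.003 × 58759.8 ≈ 176.279 m.
Combining orthogonally: (333.96² + 176.279²)^½ ≈ 377.629 m.

378 metres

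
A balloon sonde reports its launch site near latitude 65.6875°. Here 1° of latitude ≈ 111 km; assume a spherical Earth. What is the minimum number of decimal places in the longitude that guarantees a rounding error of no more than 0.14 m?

6 decimal places

At 65.6875° one degree of longitude covers 111000 × cos 65.6875° ≈ 111000 × 0.4117 ≈ 45700.2 m.
Rounding to N decimal places gives at most 0.5 × 10⁻ᴺ degrees of error, i.e. 0.5 × 10⁻ᴺ × 45700.2 m.
Setting 22850.1 × 10⁻ᴺ ≤ 0.14 gives 10ᴺ ≥ 1.632e+05, i.e. N ≥ 5.21.
N = 5 would give 0.229 m (too coarse); N = 6 gives 0.0229 m ≤ 0.14 m.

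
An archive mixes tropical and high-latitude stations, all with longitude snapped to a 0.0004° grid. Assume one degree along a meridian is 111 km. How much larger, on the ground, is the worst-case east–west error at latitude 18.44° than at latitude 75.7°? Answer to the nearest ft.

51 ft

With a 0.0004° grid the true value lies within half a step, ±0.0004°/2 = ±0.0002°, of the stored one.
At 18.44°: 0.0002° × 111000 × cos 18.44° = 0.0002 × 111000 × 0.9487 ≈ 21.06 m.
At 75.7°: 0.0002° × 111000 × cos 75.7° = 0.0002 × 111000 × 0.2470 ≈ 5.4834 m.
So the lower-latitude error exceeds the higher by 21.06 − 5.4834 = 15.577 m.
In feet: 15.5768 m ÷ 0.3048 ≈ 51.105 ft.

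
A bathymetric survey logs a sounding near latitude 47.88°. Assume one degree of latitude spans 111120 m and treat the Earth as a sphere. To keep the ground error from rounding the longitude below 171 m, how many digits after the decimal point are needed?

3

At 47.88° one degree of longitude covers 111120 × cos 47.88° ≈ 111120 × 0.6707 ≈ 74526.6 m.
Rounding to N decimal places gives at most 0.5 × 10⁻ᴺ degrees of error, i.e. 0.5 × 10⁻ᴺ × 74526.6 m.
Need 0.5 × 74526.6 × 10⁻ᴺ ≤ 171 → 10⁻ᴺ ≤ 4.589e-03, so N ≥ 2.34.
At 2 places the error can reach 373 m, but 3 places keeps it to 37.3 m.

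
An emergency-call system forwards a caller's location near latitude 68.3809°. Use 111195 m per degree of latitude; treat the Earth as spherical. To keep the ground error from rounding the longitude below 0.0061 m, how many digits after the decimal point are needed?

7

At 68.3809° one degree of longitude covers 111195 × cos 68.3809° ≈ 111195 × 0.3684 ≈ 40968.1 m.
N decimal places → at most half a unit in the last place, 0.5 × 10⁻ᴺ° = 40968.1/2 × 10⁻ᴺ m.
Need 0.5 × 40968.1 × 10⁻ᴺ ≤ 0.0061 → 10⁻ᴺ ≤ 2.978e-07, so N ≥ 6.53.
So 7 decimal places suffice (0.00205 m); 6 would allow up to 0.0205 m.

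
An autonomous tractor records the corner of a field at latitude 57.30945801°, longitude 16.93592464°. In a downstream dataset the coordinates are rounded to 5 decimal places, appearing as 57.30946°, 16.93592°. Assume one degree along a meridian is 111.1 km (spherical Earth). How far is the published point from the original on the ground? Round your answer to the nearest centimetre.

36 centimetres

Δlat = 57.30945801 − 57.30946 = -0.00000199°; Δlon = 16.93592464 − 16.93592 = +0.00000464°.
North–south shift: -0.00000199 × 111100 = -0.221089 m.
E–W at 57.3095°: 0.00000464° × 111100 × cos 57.3095° = 0.00000464 × 111100 × 0.5401 ≈ 0.278424 m.
Combined displacement = (0.221089² + 0.278424²)^½ ≈ 0.355528 m.
That is 0.355528 m = 35.553 cm.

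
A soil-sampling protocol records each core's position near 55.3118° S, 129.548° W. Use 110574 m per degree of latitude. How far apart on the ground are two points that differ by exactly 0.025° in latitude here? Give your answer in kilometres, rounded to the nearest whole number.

Along a meridian 0.025° is 0.025 × 110574 = 2764.35 m.
That is 2764.35 m = 2.7644 km.

3 kilometres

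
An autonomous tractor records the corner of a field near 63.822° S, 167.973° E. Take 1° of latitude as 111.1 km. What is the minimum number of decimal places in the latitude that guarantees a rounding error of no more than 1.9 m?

One degree of latitude covers 111100 m.
With N decimal places the half-ulp bound is 0.5·10⁻ᴺ°, or 0.5·10⁻ᴺ × 111100 m on the ground.
Setting 55550 × 10⁻ᴺ ≤ 1.9 gives 10ᴺ ≥ 2.924e+04, i.e. N ≥ 4.47.
So 5 decimal places suffice (0.555 m); 4 would allow up to 5.56 m.

5 decimal places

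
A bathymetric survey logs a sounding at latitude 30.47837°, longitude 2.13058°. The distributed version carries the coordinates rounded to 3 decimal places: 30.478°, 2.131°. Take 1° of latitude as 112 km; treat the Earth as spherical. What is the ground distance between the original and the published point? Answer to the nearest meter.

58 meters

Δlat = 30.47837 − 30.478 = +0.00037°; Δlon = 2.13058 − 2.131 = -0.00042°.
North–south shift: 0.00037 × 112000 = 41.44 m.
East–west at this latitude: -0.00042° × 112000 × cos 30.478° ≈ -0.00042 × 96524.3 = -40.5402 m.
Hypotenuse of the two orthogonal shifts: √(41.44² + 40.5402²) = 57.9722 m.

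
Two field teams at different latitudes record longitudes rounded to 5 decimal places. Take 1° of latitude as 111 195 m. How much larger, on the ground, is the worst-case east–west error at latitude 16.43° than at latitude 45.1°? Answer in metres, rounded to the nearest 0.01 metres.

Rounding to 5 decimal places leaves the longitude within ±5e-06° of the true value.
Error at 16.43° = 5e-06° × 111195 × cos 16.43° ≈ 0.55597 × 0.9592 = 0.53327 m.
Error at 45.1° = 5e-06° × 111195 × cos 45.1° ≈ 0.55597 × 0.7059 = 0.39245 m.
Difference: 0.53327 − 0.39245 = 0.14083 m.

0.14 metres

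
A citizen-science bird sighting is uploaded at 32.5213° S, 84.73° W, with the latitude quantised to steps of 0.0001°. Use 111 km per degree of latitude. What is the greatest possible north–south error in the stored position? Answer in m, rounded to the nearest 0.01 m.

With a 0.0001° grid the true value lies within half a step, ±0.0001°/2 = ±5e-05°, of the stored one.
So the N–S error is at most 5e-05 × 111000 = 5.55 m.

5.55 m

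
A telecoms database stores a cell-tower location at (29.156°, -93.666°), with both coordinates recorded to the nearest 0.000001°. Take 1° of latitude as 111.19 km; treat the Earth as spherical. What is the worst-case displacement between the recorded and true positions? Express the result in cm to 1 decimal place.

7.4 cm

Rounding to 6 decimal places leaves each coordinate within ±5e-07° of the true value.
North–south component: 5e-07° × 111190 = 0.055595 m.
East–west component at 29.156°: 5e-07° × 111190 × cos 29.156° ≈ 5e-07 × 97101.8 ≈ 0.0485509 m.
Worst case both components are at the extreme and orthogonal: √(0.055595² + 0.0485509²) ≈ 0.0738105 m.
That is 0.0738105 m = 7.3811 cm.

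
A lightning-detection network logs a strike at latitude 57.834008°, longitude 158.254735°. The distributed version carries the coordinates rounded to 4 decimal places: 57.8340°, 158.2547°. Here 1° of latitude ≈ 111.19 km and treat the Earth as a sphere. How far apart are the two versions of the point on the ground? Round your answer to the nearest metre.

2 metres

The latitude changed by +0.000008° and the longitude by +0.000035°.
N–S: 0.000008° × 111190 m/° = 0.88952 m.
East–west at this latitude: 0.000035° × 111190 × cos 57.834° ≈ 0.000035 × 59194.7 = 2.07181 m.
Combined displacement = (0.88952² + 2.07181²)^½ ≈ 2.2547 m.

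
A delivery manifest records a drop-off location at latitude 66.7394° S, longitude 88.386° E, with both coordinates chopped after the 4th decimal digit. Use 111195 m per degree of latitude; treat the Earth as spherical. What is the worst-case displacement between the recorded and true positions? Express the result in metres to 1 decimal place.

12.0 metres

Truncating at 4 decimal places can drop up to a full unit in the last place, so each coordinate may be off by as much as 0.0001°.
Latitude error → 0.0001 × 111195 = 11.1195 m along the meridian.
East–west component at 66.7394°: 0.0001° × 111195 × cos 66.7394° ≈ 0.0001 × 43912.4 ≈ 4.39124 m.
Worst case both components are at the extreme and orthogonal: √(11.1195² + 4.39124²) ≈ 11.9552 m.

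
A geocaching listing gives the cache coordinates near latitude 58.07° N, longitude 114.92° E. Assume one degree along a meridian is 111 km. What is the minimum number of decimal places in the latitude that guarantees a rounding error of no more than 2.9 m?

One degree of latitude covers 111000 m.
Rounding to N decimal places gives at most 0.5 × 10⁻ᴺ degrees of error, i.e. 0.5 × 10⁻ᴺ × 111000 m.
Setting 55500 × 10⁻ᴺ ≤ 2.9 gives 10ᴺ ≥ 1.914e+04, i.e. N ≥ 4.28.
So 5 decimal places suffice (0.555 m); 4 would allow up to 5.55 m.

5 decimal places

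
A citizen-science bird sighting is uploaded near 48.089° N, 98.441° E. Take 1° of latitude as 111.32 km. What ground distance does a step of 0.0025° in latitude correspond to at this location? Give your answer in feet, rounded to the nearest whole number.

Along a meridian 0.0025° is 0.0025 × 111320 = 278.3 m.
Converting: 278.3 m × 3.2808 ft/m ≈ 913.06 ft.

913 feet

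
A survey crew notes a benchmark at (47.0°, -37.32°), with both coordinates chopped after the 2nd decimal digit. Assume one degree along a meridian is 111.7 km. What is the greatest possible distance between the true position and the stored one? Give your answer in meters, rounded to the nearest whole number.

1352 meters

Truncating at 2 decimal places can drop up to a full unit in the last place, so each coordinate may be off by as much as 0.01°.
Latitude error → 0.01 × 111700 = 1117 m along the meridian.
East–west component at 47°: 0.01° × 111700 × cos 47° ≈ 0.01 × 76179.2 ≈ 761.792 m.
Worst case both components are at the extreme and orthogonal: √(1117² + 761.792²) ≈ 1352.04 m.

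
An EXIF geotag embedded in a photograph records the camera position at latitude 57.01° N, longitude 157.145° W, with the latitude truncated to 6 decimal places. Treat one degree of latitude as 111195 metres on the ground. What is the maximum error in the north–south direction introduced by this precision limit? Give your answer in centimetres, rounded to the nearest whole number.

Truncating at 6 decimal places can drop up to a full unit in the last place, so the latitude may be off by as much as 1e-06°.
North–south distance: 1e-06° × 111195 m/° = 0.111195 m.
That is 0.111195 m = 11.119 cm.

11 centimetres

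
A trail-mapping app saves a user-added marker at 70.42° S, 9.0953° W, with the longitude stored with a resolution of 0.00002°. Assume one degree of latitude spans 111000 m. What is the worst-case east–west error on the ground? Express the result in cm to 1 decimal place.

With a 0.00002° grid the true value lies within half a step, ±0.00002°/2 = ±1e-05°, of the stored one.
At latitude 70.42° a degree of longitude spans 111000 m × cos 70.42° = 111000 × 0.3351 ≈ 37198.6 m.
East–west error: 1e-05° × 37198.6 m/° ≈ 0.371986 m.
That is 0.371986 m = 37.199 cm.

37.2 cm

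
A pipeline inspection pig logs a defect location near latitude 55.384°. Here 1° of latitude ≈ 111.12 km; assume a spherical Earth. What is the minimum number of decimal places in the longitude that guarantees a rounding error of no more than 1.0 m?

At 55.384° one degree of longitude covers 111120 × cos 55.384° ≈ 111120 × 0.5681 ≈ 63124.3 m.
N decimal places → at most half a unit in the last place, 0.5 × 10⁻ᴺ° = 63124.3/2 × 10⁻ᴺ m.
Need 0.5 × 63124.3 × 10⁻ᴺ ≤ 1.0 → 10⁻ᴺ ≤ 3.168e-05, so N ≥ 4.50.
So 5 decimal places suffice (0.316 m); 4 would allow up to 3.16 m.

5 decimal places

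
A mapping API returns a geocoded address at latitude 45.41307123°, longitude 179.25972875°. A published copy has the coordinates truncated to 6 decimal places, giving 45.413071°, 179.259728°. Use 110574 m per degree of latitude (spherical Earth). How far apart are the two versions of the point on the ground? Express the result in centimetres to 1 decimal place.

6.4 centimetres

Δlat = 45.41307123 − 45.413071 = +0.00000023°; Δlon = 179.25972875 − 179.259728 = +0.00000075°.
North–south shift: 0.00000023 × 110574 = 0.025432 m.
E–W at 45.4131°: 0.00000075° × 110574 × cos 45.4131° = 0.00000075 × 110574 × 0.7020 ≈ 0.0582164 m.
Distance: √(0.025432² + 0.0582164²) ≈ 0.0635291 m.
That is 0.0635291 m = 6.3529 cm.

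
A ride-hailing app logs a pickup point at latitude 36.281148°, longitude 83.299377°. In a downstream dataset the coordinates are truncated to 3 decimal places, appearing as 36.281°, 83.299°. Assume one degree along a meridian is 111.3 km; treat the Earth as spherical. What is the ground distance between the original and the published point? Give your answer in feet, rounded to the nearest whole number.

Δlat = 36.281148 − 36.281 = +0.000148°; Δlon = 83.299377 − 83.299 = +0.000377°.
North–south shift: 0.000148 × 111300 = 16.4724 m.
East–west at this latitude: 0.000377° × 111300 × cos 36.281° ≈ 0.000377 × 89721.7 = 33.8251 m.
Combined displacement = (16.4724² + 33.8251²)^½ ≈ 37.6228 m.
Converting: 37.6228 m × 3.2808 ft/m ≈ 123.43 ft.

123 feet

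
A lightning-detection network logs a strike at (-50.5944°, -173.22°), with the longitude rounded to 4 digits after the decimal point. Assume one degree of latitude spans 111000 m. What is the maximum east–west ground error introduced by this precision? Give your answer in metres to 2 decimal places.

Rounding to 4 decimal places leaves the longitude within ±5e-05° of the true value.
Parallels shrink by cos φ, so at 50.5944° a degree of longitude is 111000 × 0.6348 ≈ 70463.5 m.
So at most 5e-05° × 70463.5 ≈ 3.52317 m east–west.

3.52 metres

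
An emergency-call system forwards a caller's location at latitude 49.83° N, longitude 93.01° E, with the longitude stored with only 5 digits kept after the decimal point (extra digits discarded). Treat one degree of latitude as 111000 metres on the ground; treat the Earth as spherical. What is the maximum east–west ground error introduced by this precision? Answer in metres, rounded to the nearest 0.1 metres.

Truncating at 5 decimal places can drop up to a full unit in the last place, so the longitude may be off by as much as 1e-05°.
Parallels shrink by cos φ, so at 49.83° a degree of longitude is 111000 × 0.6451 ≈ 71601.4 m.
So at most 1e-05° × 71601.4 ≈ 0.716014 m east–west.

0.7 metres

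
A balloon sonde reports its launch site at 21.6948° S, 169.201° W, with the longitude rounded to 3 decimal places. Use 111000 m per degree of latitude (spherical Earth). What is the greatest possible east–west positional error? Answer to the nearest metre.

Rounding to 3 decimal places leaves the longitude within ±0.0005° of the true value.
At latitude 21.6948° a degree of longitude spans 111000 m × cos 21.6948° = 111000 × 0.9292 ≈ 103137 m.
East–west error: 0.0005° × 103137 m/° ≈ 51.5687 m.

52 metres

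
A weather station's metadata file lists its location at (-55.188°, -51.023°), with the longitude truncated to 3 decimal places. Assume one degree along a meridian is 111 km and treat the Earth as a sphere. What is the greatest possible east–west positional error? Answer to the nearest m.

63 m

Truncating at 3 decimal places can drop up to a full unit in the last place, so the longitude may be off by as much as 0.001°.
Parallels shrink by cos φ, so at 55.188° a degree of longitude is 111000 × 0.5709 ≈ 63368.3 m.
Maximum E–W displacement: 0.001 × 63368.3 = 63.3683 m.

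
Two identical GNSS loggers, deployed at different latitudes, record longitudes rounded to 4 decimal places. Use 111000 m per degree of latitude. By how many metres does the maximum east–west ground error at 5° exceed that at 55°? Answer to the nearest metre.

Rounding to 4 decimal places leaves the longitude within ±5e-05° of the true value.
At 5°: 5e-05° × 111000 × cos 5° = 5e-05 × 111000 × 0.9962 ≈ 5.5289 m.
At 55°: 5e-05° × 111000 × cos 55° = 5e-05 × 111000 × 0.5736 ≈ 3.1833 m.
So the lower-latitude error exceeds the higher by 5.5289 − 3.1833 = 2.3455 m.

2 metres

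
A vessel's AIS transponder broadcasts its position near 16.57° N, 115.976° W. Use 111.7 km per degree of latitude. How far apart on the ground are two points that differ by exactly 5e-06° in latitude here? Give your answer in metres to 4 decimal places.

0.5585 metres

Along a meridian 5e-06° is 5e-06 × 111700 = 0.5585 m.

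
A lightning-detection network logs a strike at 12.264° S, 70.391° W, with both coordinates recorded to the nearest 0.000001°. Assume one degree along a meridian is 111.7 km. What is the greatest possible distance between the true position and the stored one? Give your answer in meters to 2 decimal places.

Rounding to 6 decimal places leaves each coordinate within ±5e-07° of the true value.
N–S: 5e-07° × 111700 m/° = 0.05585 m.
E–W at 12.264°: 5e-07° × 111700 × cos 12.264° = 5e-07 × 111700 × 0.9772 ≈ 0.0545755 m.
The two errors are perpendicular, so the maximum displacement is √(0.05585² + 0.0545755²) ≈ 0.0780878 m.

0.08 meters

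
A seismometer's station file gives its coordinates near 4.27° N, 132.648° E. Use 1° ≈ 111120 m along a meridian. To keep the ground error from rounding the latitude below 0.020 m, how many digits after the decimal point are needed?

7 decimal places

One degree of latitude covers 111120 m.
Rounding to N decimal places gives at most 0.5 × 10⁻ᴺ degrees of error, i.e. 0.5 × 10⁻ᴺ × 111120 m.
Need 0.5 × 111120 × 10⁻ᴺ ≤ 0.020 → 10⁻ᴺ ≤ 3.600e-07, so N ≥ 6.44.
At 6 places the error can reach 0.0556 m, but 7 places keeps it to 0.00556 m.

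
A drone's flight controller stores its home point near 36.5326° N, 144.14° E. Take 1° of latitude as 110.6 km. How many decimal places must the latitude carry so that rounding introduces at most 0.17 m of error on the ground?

One degree of latitude covers 110600 m.
With N decimal places the half-ulp bound is 0.5·10⁻ᴺ°, or 0.5·10⁻ᴺ × 110600 m on the ground.
Setting 55300 × 10⁻ᴺ ≤ 0.17 gives 10ᴺ ≥ 3.253e+05, i.e. N ≥ 5.51.
N = 5 would give 0.553 m (too coarse); N = 6 gives 0.0553 m ≤ 0.17 m.

6 decimal places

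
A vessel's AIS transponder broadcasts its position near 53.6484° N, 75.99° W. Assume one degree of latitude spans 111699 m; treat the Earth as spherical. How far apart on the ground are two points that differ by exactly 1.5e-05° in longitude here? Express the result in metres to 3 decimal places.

1.5e-05° of longitude at 53.6484° is 1.5e-05 × 111699 × cos 53.6484° ≈ 1.5e-05 × 66208.3 = 0.993125 m.

0.993 metres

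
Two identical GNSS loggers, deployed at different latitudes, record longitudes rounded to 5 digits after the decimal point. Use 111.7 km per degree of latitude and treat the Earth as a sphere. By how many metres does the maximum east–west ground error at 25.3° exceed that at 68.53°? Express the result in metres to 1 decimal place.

Rounding to 5 decimal places leaves the longitude within ±5e-06° of the true value.
At 25.3°: 5e-06° × 111700 × cos 25.3° = 5e-06 × 111700 × 0.9041 ≈ 0.50493 m.
Error at 68.53° = 5e-06° × 111700 × cos 68.53° ≈ 0.5585 × 0.3660 = 0.20442 m.
Difference: 0.50493 − 0.20442 = 0.30051 m.

0.3 metres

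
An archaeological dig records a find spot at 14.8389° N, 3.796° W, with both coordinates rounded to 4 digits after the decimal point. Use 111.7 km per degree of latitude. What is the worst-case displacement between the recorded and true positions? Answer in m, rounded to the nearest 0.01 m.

Rounding to 4 decimal places leaves each coordinate within ±5e-05° of the true value.
N–S: 5e-05° × 111700 m/° = 5.585 m.
Longitude error → 5e-05 × 111700 × cos 14.8389° = 5e-05 × 111700 × 0.9666 ≈ 5.39874 m.
Worst case both components are at the extreme and orthogonal: √(5.585² + 5.39874²) ≈ 7.76779 m.

7.77 m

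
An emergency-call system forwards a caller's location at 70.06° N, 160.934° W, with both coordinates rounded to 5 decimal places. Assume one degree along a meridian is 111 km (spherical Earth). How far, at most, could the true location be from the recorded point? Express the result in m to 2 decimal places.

0.59 m

Rounding to 5 decimal places leaves each coordinate within ±5e-06° of the true value.
North–south component: 5e-06° × 111000 = 0.555 m.
E–W at 70.06°: 5e-06° × 111000 × cos 70.06° = 5e-06 × 111000 × 0.3410 ≈ 0.189275 m.
Worst case both components are at the extreme and orthogonal: √(0.555² + 0.189275²) ≈ 0.586387 m.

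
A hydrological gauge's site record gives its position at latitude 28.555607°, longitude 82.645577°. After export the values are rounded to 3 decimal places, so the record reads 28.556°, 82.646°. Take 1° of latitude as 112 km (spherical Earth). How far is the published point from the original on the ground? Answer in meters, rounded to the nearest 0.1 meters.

The latitude changed by -0.000393° and the longitude by -0.000423°.
N–S: -0.000393° × 112000 m/° = -44.016 m.
East–west at this latitude: -0.000423° × 112000 × cos 28.556° ≈ -0.000423 × 98375.2 = -41.6127 m.
Combined displacement = (44.016² + 41.6127²)^½ ≈ 60.5725 m.

60.6 meters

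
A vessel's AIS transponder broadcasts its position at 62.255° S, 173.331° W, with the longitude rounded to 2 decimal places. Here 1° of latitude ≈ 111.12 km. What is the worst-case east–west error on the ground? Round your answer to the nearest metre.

Rounding to 2 decimal places leaves the longitude within ±0.005° of the true value.
At latitude 62.255° a degree of longitude spans 111120 m × cos 62.255° = 111120 × 0.4655 ≈ 51730.5 m.
Maximum E–W displacement: 0.005 × 51730.5 = 258.653 m.

259 metres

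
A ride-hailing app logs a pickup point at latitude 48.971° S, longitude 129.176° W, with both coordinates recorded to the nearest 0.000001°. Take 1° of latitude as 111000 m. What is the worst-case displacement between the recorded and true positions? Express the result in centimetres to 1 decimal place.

6.6 centimetres

Rounding to 6 decimal places leaves each coordinate within ±5e-07° of the true value.
North–south component: 5e-07° × 111000 = 0.0555 m.
E–W at 48.971°: 5e-07° × 111000 × cos 48.971° = 5e-07 × 111000 × 0.6564 ≈ 0.0364325 m.
Worst case both components are at the extreme and orthogonal: √(0.0555² + 0.0364325²) ≈ 0.0663896 m.
That is 0.0663896 m = 6.639 cm.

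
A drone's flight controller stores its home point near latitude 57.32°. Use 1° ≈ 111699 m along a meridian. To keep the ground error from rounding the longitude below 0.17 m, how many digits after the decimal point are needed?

At 57.32° one degree of longitude covers 111699 × cos 57.32° ≈ 111699 × 0.5399 ≈ 60311.5 m.
N decimal places → at most half a unit in the last place, 0.5 × 10⁻ᴺ° = 60311.5/2 × 10⁻ᴺ m.
Setting 30155.7 × 10⁻ᴺ ≤ 0.17 gives 10ᴺ ≥ 1.774e+05, i.e. N ≥ 5.25.
So 6 decimal places suffice (0.0302 m); 5 would allow up to 0.302 m.

6 decimal places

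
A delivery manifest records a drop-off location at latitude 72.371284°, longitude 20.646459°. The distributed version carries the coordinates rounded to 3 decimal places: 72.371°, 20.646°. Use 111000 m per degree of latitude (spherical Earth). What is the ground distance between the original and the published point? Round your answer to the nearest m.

Δlat = 72.371284 − 72.371 = +0.000284°; Δlon = 20.646459 − 20.646 = +0.000459°.
N–S: 0.000284° × 111000 m/° = 31.524 m.
E–W at 72.371°: 0.000459° × 111000 × cos 72.371° = 0.000459 × 111000 × 0.3029 ≈ 15.43 m.
Combined displacement = (31.524² + 15.43²)^½ ≈ 35.0977 m.

35 m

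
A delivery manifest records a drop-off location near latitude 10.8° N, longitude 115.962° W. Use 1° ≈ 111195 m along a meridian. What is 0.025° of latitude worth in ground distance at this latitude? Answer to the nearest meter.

Along a meridian 0.025° is 0.025 × 111195 = 2779.88 m.

2780 meters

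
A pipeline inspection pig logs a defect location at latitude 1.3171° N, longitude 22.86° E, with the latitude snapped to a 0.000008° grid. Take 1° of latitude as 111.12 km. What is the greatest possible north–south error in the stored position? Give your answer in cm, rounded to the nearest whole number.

44 cm

With a 0.000008° grid the true value lies within half a step, ±0.000008°/2 = ±4e-06°, of the stored one.
Along the meridian that is 4e-06° × 111120 m/° = 0.44448 m.
That is 0.44448 m = 44.448 cm.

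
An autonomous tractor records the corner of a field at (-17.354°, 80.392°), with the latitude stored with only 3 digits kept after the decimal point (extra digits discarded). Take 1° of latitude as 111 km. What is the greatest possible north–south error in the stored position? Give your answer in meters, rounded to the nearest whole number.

111 meters

Truncating at 3 decimal places can drop up to a full unit in the last place, so the latitude may be off by as much as 0.001°.
North–south distance: 0.001° × 111000 m/° = 111 m.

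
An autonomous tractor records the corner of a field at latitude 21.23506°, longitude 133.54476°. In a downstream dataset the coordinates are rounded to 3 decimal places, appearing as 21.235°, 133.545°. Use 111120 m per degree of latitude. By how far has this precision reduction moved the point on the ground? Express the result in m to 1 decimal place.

The latitude changed by +0.00006° and the longitude by -0.00024°.
N–S: 0.00006° × 111120 m/° = 6.6672 m.
East–west at this latitude: -0.00024° × 111120 × cos 21.235° ≈ -0.00024 × 103575 = -24.8581 m.
Combined displacement = (6.6672² + 24.8581²)^½ ≈ 25.7366 m.

25.7 m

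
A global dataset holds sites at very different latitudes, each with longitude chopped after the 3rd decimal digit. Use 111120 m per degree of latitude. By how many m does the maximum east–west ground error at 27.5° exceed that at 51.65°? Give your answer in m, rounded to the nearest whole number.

Truncating at 3 decimal places can drop up to a full unit in the last place, so the longitude may be off by as much as 0.001°.
Error at 27.5° = 0.001° × 111120 × cos 27.5° ≈ 111.12 × 0.8870 = 98.565 m.
Error at 51.65° = 0.001° × 111120 × cos 51.65° ≈ 111.12 × 0.6205 = 68.946 m.
So the lower-latitude error exceeds the higher by 98.565 − 68.946 = 29.619 m.

30 m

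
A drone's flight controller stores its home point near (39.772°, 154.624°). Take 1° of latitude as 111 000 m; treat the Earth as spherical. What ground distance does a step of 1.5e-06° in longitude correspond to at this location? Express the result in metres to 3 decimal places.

One degree of longitude here spans 111000 × cos 39.772° = 111000 × 0.7686 ≈ 85314.2 m; 1.5e-06° of that is 0.127971 m.

0.128 metres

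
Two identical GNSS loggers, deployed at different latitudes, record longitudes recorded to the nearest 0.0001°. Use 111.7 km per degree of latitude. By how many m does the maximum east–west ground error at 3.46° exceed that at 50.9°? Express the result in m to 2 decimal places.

2.05 m

Rounding to 4 decimal places leaves the longitude within ±5e-05° of the true value.
Error at 3.46° = 5e-05° × 111700 × cos 3.46° ≈ 5.585 × 0.9982 = 5.5748 m.
At 50.9°: 5e-05° × 111700 × cos 50.9° = 5e-05 × 111700 × 0.6307 ≈ 3.5223 m.
So the lower-latitude error exceeds the higher by 5.5748 − 3.5223 = 2.0525 m.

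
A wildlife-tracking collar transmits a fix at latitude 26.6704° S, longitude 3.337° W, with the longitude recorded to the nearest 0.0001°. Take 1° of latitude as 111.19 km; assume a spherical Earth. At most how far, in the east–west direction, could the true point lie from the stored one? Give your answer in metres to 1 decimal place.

5.0 metres

Rounding to 4 decimal places leaves the longitude within ±5e-05° of the true value.
At latitude 26.6704° a degree of longitude spans 111190 m × cos 26.6704° = 111190 × 0.8936 ≈ 99359.8 m.
East–west error: 5e-05° × 99359.8 m/° ≈ 4.96799 m.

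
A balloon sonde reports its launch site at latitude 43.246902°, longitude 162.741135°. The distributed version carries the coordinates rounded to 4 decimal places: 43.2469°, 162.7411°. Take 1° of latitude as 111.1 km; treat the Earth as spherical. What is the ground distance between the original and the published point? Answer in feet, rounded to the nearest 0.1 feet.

9.3 feet

Δlat = 43.246902 − 43.2469 = +0.000002°; Δlon = 162.741135 − 162.7411 = +0.000035°.
North–south shift: 0.000002 × 111100 = 0.2222 m.
East–west at this latitude: 0.000035° × 111100 × cos 43.2469° ≈ 0.000035 × 80926.1 = 2.83241 m.
Distance: √(0.2222² + 2.83241²) ≈ 2.84112 m.
In feet: 2.84112 m ÷ 0.3048 ≈ 9.3212 ft.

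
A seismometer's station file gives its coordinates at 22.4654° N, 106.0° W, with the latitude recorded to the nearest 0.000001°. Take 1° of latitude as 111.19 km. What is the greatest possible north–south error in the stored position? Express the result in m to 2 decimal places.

Rounding to 6 decimal places leaves the latitude within ±5e-07° of the true value.
Along the meridian that is 5e-07° × 111190 m/° = 0.055595 m.

0.06 m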